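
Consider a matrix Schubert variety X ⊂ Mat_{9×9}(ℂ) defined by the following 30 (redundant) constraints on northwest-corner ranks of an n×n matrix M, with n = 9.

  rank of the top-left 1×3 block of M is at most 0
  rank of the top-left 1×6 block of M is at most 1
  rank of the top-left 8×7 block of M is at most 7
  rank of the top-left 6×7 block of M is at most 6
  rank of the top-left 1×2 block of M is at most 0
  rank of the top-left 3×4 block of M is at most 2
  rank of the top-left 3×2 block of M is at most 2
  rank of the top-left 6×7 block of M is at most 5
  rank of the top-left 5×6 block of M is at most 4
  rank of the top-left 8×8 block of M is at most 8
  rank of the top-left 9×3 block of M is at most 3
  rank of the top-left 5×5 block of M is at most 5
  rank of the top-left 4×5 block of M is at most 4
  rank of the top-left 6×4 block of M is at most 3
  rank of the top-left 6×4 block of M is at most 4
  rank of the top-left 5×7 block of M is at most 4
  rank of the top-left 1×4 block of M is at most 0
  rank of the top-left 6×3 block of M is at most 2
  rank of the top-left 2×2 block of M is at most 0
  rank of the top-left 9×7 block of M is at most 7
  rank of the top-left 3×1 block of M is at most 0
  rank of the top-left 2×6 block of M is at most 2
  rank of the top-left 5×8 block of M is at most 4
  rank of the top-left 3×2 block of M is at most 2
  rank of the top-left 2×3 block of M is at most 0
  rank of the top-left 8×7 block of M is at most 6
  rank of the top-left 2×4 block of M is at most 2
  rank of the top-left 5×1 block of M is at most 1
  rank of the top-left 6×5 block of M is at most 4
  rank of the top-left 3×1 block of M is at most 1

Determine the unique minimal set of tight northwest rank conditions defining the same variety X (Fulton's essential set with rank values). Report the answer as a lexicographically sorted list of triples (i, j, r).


Reconstructing r_w from the 30 given conditions:

  R[1]: 0, 0, 0, 0, 1, 1, 1, 1, 1
  R[2]: 0, 0, 0, 1, 2, 2, 2, 2, 2
  R[3]: 0, 1, 1, 2, 3, 3, 3, 3, 3
  R[4]: 1, 2, 2, 3, 4, 4, 4, 4, 4
  R[5]: 1, 2, 2, 3, 4, 4, 4, 4, 5
  R[6]: 1, 2, 2, 3, 4, 5, 5, 5, 6
  R[7]: 1, 2, 3, 4, 5, 6, 6, 6, 7
  R[8]: 1, 2, 3, 4, 5, 6, 6, 7, 8
  R[9]: 1, 2, 3, 4, 5, 6, 7, 8, 9

the unique w with this rank table is (5, 4, 2, 1, 9, 6, 3, 8, 7).

Fulton essential set (6 of the 14 Rothe cells):

[(1, 4, 0), (2, 3, 0), (3, 1, 0), (5, 8, 4), (6, 3, 2), (8, 7, 6)]


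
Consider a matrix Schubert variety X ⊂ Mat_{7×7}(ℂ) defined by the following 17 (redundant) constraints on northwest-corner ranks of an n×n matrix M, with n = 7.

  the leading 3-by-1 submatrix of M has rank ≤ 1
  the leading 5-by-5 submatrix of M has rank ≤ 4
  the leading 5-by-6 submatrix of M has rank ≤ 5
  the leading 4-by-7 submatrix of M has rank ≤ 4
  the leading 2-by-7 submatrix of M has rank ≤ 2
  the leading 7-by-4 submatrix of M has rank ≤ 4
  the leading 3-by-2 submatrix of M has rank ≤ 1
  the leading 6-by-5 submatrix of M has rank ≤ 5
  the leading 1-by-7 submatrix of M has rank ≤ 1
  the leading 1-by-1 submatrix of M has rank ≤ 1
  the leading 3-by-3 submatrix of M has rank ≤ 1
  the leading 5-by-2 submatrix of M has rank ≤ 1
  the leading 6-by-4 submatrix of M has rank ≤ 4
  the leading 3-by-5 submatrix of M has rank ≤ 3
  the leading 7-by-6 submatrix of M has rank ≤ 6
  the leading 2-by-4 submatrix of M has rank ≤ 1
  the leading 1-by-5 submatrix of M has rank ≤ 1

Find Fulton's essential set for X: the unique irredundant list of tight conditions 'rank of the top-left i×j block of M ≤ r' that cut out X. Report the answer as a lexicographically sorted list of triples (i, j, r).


Reconstructing r_w from the 17 given conditions:

  i=1: 1 1 1 1 1 1 1
  i=2: 1 1 1 1 2 2 2
  i=3: 1 1 1 2 3 3 3
  i=4: 1 1 2 3 4 4 4
  i=5: 1 1 2 3 4 5 5
  i=6: 1 2 3 4 5 6 6
  i=7: 1 2 3 4 5 6 7

hence w(1..7) = (1, 5, 4, 3, 6, 2, 7).

Rothe diagram D(w) (7 cells), 3 SE-corners (essential conditions):

[(2, 4, 1), (3, 3, 1), (5, 2, 1)]


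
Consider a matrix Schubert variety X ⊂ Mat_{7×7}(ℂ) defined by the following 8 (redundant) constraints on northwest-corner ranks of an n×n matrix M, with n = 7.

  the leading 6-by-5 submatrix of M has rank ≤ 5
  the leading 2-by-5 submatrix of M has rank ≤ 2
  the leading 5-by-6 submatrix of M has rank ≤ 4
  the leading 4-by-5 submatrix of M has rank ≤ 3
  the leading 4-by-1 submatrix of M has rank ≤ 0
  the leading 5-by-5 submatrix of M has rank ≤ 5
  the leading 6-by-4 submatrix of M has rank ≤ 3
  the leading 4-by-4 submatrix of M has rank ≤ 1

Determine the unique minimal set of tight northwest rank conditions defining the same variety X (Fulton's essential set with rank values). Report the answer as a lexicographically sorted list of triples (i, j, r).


Computing R[i][j] = min implied NW-rank bound (n=7, 8 conditions):

  row 1: 0, 1, 1, 1, 1, 1, 1
  row 2: 0, 1, 1, 1, 2, 2, 2
  row 3: 0, 1, 1, 1, 2, 3, 3
  row 4: 0, 1, 1, 1, 2, 3, 4
  row 5: 1, 2, 2, 2, 3, 4, 5
  row 6: 1, 2, 3, 3, 4, 5, 6
  row 7: 1, 2, 3, 4, 5, 6, 7

the unique w with this rank table is (2, 5, 6, 7, 1, 3, 4).

Fulton essential set (2 of the 10 Rothe cells):

[(4, 1, 0), (4, 4, 1)]


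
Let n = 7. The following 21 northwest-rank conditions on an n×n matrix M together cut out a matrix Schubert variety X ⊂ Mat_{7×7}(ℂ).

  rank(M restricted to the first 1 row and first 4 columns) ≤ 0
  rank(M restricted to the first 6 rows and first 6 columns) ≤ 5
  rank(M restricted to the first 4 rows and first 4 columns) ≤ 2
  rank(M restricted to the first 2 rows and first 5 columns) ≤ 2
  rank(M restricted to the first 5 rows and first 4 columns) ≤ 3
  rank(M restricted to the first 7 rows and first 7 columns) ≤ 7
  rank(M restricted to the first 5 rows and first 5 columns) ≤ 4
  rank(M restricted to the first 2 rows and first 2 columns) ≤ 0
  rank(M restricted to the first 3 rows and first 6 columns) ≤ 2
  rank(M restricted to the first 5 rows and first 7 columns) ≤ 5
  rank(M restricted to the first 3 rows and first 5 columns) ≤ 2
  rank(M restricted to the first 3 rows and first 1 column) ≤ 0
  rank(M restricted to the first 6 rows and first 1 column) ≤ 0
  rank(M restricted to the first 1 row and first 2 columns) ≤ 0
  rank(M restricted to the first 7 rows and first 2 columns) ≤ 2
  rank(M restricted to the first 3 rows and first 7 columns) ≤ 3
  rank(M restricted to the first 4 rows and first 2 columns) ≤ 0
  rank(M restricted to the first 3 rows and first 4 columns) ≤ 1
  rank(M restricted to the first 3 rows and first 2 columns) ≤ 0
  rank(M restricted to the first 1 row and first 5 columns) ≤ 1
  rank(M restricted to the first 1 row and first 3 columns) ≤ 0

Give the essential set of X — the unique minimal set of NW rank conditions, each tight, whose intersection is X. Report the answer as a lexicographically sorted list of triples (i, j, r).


Reconstructing r_w from the 21 given conditions:

  0 0 0 0 1 1 1
  0 0 1 1 2 2 2
  0 0 1 1 2 2 3
  0 0 1 2 3 3 4
  0 1 2 3 4 4 5
  0 1 2 3 4 5 6
  1 2 3 4 5 6 7

second differences of R give the permutation w = (5, 3, 7, 4, 2, 6, 1).

|D(w)|=14, |Ess(w)|=5:

[(1, 4, 0), (3, 4, 1), (3, 6, 2), (4, 2, 0), (6, 1, 0)]


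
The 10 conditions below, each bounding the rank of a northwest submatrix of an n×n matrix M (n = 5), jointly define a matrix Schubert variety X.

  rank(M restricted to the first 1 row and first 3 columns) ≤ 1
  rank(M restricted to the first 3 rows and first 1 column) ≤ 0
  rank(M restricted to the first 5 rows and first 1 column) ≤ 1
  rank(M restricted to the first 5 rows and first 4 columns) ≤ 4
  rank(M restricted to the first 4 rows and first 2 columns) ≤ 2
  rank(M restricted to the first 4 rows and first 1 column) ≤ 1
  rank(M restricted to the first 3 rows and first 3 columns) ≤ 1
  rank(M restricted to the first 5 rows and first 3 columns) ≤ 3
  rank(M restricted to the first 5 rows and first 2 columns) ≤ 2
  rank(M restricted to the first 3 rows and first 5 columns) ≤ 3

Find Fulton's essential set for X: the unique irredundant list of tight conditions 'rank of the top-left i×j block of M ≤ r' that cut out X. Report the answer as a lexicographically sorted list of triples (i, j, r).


Computing R[i][j] = min implied NW-rank bound (n=5, 10 conditions):

  i=1: 0 1 1 1 1
  i=2: 0 1 1 2 2
  i=3: 0 1 1 2 3
  i=4: 1 2 2 3 4
  i=5: 1 2 3 4 5

giving w = (2, 4, 5, 1, 3) via Δ²R.

D(w) has 5 cells with 2 SE-corners; essential set:

[(3, 1, 0), (3, 3, 1)]


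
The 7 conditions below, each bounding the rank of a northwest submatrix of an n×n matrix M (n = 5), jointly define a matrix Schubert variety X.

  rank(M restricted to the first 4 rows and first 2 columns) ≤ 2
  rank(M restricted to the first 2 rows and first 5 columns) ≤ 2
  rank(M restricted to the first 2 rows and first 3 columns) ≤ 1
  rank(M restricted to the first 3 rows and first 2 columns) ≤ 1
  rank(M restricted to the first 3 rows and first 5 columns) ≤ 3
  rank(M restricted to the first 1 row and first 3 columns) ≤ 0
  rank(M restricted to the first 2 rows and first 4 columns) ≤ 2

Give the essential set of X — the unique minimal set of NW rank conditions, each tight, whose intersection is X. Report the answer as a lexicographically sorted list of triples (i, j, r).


Rank table r_w(5×5) implied by the 7 constraints:

  row 1: 0, 0, 0, 1, 1
  row 2: 1, 1, 1, 2, 2
  row 3: 1, 1, 2, 3, 3
  row 4: 1, 2, 3, 4, 4
  row 5: 1, 2, 3, 4, 5

reading off 1-entries of Δ²R: w = (4, 1, 3, 2, 5).

ℓ(w)=4; the 2 essential cells (i,j,r):

[(1, 3, 0), (3, 2, 1)]


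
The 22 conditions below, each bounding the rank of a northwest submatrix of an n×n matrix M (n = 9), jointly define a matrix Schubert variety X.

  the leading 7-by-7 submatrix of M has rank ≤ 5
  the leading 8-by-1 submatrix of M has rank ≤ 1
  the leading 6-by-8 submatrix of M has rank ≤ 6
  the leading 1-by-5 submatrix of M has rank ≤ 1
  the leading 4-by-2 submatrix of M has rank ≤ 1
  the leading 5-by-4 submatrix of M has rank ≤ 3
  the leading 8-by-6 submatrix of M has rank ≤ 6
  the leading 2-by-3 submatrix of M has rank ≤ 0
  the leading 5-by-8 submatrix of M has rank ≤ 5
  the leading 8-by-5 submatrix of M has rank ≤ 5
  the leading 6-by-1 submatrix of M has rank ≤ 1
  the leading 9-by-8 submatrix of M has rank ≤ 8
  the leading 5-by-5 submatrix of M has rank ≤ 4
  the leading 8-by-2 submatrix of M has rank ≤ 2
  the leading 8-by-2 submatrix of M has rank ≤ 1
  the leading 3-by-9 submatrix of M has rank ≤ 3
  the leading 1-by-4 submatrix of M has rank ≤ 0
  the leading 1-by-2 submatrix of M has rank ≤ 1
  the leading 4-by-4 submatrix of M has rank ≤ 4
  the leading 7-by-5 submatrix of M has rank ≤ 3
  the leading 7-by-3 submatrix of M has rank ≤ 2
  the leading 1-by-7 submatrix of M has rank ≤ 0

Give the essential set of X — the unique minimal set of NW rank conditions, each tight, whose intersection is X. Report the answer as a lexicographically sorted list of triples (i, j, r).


Reconstructing r_w from the 22 given conditions:

  i=1: 0  0  0  0  0  0  0  1  1
  i=2: 0  0  0  1  1  1  1  2  2
  i=3: 1  1  1  2  2  2  2  3  3
  i=4: 1  1  2  3  3  3  3  4  4
  i=5: 1  1  2  3  3  4  4  5  5
  i=6: 1  1  2  3  3  4  5  6  6
  i=7: 1  1  2  3  3  4  5  6  7
  i=8: 1  1  2  3  4  5  6  7  8
  i=9: 1  2  3  4  5  6  7  8  9

the unique w with this rank table is (8, 4, 1, 3, 6, 7, 9, 5, 2).

D(w) has 18 cells with 4 SE-corners; essential set:

[(1, 7, 0), (2, 3, 0), (7, 5, 3), (8, 2, 1)]


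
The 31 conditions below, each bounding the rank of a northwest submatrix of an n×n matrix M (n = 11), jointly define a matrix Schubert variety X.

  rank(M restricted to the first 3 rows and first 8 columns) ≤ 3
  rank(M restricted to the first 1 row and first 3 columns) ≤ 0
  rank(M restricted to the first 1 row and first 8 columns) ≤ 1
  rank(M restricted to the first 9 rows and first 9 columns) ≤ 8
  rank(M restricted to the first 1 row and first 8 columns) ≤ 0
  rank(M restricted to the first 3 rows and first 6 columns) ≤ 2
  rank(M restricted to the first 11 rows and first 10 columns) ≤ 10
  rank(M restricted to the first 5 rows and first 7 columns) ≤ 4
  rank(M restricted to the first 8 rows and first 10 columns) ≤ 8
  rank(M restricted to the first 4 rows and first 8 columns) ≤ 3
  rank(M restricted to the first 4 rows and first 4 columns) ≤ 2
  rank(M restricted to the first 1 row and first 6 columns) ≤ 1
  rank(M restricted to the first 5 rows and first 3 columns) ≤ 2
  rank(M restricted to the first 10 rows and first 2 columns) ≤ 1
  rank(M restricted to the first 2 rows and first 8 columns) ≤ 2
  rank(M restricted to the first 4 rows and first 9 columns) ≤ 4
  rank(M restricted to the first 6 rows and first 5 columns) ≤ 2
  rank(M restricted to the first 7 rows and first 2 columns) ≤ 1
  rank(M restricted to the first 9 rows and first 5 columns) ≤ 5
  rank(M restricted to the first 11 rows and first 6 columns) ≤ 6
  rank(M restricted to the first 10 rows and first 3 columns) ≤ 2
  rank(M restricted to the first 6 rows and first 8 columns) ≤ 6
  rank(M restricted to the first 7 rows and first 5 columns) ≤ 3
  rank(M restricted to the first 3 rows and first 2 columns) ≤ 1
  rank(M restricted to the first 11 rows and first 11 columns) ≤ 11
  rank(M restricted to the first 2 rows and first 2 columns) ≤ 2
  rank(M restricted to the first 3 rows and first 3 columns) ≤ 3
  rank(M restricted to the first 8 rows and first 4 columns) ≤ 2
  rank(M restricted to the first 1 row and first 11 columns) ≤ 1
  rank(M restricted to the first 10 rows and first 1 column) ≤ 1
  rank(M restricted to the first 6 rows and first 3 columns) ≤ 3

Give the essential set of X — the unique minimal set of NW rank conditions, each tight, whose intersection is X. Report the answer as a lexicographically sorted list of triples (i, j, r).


The tightest implied rank at each (i,j), from the 31 conditions:

  0 | 0 | 0 | 0 | 0 | 0 | 0 | 0 | 1 | 1 | 1
  1 | 1 | 1 | 1 | 1 | 1 | 1 | 1 | 2 | 2 | 2
  1 | 1 | 2 | 2 | 2 | 2 | 2 | 2 | 3 | 3 | 3
  1 | 1 | 2 | 2 | 2 | 3 | 3 | 3 | 4 | 4 | 4
  1 | 1 | 2 | 2 | 2 | 3 | 4 | 4 | 5 | 5 | 5
  1 | 1 | 2 | 2 | 2 | 3 | 4 | 5 | 6 | 6 | 6
  1 | 1 | 2 | 2 | 3 | 4 | 5 | 6 | 7 | 7 | 7
  1 | 1 | 2 | 2 | 3 | 4 | 5 | 6 | 7 | 8 | 8
  1 | 1 | 2 | 3 | 4 | 5 | 6 | 7 | 8 | 9 | 9
  1 | 1 | 2 | 3 | 4 | 5 | 6 | 7 | 8 | 9 | 10
  1 | 2 | 3 | 4 | 5 | 6 | 7 | 8 | 9 | 10 | 11

giving w = (9, 1, 3, 6, 7, 8, 5, 10, 4, 11, 2) via Δ²R.

Rothe diagram D(w) (24 cells), 4 SE-corners (essential conditions):

[(1, 8, 0), (6, 5, 2), (8, 4, 2), (10, 2, 1)]


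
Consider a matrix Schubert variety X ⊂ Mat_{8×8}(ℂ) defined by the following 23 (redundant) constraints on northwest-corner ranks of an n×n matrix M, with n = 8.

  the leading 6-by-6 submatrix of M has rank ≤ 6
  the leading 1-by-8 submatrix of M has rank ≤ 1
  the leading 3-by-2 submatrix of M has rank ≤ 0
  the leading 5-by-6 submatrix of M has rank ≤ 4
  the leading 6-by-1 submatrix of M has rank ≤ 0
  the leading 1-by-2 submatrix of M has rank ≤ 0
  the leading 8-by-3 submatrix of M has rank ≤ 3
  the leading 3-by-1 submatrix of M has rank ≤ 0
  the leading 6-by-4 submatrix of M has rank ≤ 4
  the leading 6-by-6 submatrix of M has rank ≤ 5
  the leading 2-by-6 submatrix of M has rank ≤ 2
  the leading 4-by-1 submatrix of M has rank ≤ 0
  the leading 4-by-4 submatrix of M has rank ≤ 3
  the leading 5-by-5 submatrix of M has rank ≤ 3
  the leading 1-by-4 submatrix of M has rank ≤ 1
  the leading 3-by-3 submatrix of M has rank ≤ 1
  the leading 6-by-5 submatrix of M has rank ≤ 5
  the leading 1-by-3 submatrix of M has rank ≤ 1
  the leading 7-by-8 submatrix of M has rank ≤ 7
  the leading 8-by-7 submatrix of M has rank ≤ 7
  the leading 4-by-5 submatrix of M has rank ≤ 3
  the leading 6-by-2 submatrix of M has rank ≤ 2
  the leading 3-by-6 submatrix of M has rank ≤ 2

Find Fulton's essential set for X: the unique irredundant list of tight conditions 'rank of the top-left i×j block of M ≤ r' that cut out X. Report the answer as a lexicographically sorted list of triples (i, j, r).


Reconstructing r_w from the 23 given conditions:

  row 1: 0, 0, 1, 1, 1, 1, 1, 1
  row 2: 0, 0, 1, 2, 2, 2, 2, 2
  row 3: 0, 0, 1, 2, 2, 2, 3, 3
  row 4: 0, 1, 2, 3, 3, 3, 4, 4
  row 5: 0, 1, 2, 3, 3, 4, 5, 5
  row 6: 0, 1, 2, 3, 4, 5, 6, 6
  row 7: 1, 2, 3, 4, 5, 6, 7, 7
  row 8: 1, 2, 3, 4, 5, 6, 7, 8

giving w = (3, 4, 7, 2, 6, 5, 1, 8) via Δ²R.

ℓ(w)=12; the 4 essential cells (i,j,r):

[(3, 2, 0), (3, 6, 2), (5, 5, 3), (6, 1, 0)]


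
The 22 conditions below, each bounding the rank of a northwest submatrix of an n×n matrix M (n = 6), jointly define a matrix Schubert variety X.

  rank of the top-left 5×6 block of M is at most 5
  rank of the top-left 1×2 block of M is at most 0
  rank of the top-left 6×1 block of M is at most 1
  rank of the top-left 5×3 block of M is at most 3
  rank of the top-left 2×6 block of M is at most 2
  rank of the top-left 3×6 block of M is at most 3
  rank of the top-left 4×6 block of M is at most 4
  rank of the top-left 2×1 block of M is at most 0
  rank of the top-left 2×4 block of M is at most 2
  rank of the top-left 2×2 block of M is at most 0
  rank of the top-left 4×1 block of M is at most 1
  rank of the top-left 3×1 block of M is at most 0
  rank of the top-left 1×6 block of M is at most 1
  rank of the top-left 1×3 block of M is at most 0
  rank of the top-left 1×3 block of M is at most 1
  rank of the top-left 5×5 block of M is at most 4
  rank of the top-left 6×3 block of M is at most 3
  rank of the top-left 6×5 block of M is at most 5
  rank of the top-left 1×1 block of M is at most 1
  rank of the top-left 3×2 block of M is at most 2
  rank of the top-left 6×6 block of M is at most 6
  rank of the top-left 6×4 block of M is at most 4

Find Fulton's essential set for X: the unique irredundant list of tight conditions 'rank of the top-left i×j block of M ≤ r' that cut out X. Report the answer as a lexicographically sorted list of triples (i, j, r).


Reconstructing r_w from the 22 given conditions:

  R[1]: 0  0  0  1  1  1
  R[2]: 0  0  1  2  2  2
  R[3]: 0  1  2  3  3  3
  R[4]: 1  2  3  4  4  4
  R[5]: 1  2  3  4  4  5
  R[6]: 1  2  3  4  5  6

second differences of R give the permutation w = (4, 3, 2, 1, 6, 5).

Fulton essential set (4 of the 7 Rothe cells):

[(1, 3, 0), (2, 2, 0), (3, 1, 0), (5, 5, 4)]


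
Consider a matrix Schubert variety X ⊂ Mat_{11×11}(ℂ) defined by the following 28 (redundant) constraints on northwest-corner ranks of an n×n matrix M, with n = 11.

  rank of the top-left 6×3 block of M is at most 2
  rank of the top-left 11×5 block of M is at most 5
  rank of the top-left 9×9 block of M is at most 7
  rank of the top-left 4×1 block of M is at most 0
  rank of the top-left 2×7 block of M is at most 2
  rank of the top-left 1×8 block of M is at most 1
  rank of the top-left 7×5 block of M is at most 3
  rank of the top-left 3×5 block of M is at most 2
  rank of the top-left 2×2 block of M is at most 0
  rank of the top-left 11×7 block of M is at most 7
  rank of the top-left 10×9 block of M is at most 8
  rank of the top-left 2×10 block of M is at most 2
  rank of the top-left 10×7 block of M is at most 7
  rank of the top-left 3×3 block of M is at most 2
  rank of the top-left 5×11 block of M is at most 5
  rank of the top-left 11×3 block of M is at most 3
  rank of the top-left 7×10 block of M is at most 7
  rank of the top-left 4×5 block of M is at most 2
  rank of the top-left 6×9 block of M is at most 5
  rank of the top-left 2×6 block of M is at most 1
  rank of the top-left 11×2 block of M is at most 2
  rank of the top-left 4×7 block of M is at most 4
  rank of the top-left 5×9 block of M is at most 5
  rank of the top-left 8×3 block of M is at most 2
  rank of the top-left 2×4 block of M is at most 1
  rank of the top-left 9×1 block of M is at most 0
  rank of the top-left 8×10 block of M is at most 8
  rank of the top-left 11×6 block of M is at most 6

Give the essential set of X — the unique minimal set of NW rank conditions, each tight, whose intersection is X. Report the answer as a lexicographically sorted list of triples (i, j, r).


Computing R[i][j] = min implied NW-rank bound (n=11, 28 conditions):

  0, 0, 1, 1, 1, 1, 1, 1, 1, 1, 1
  0, 0, 1, 1, 1, 1, 2, 2, 2, 2, 2
  0, 1, 2, 2, 2, 2, 3, 3, 3, 3, 3
  0, 1, 2, 2, 2, 3, 4, 4, 4, 4, 4
  0, 1, 2, 3, 3, 4, 5, 5, 5, 5, 5
  0, 1, 2, 3, 3, 4, 5, 5, 5, 6, 6
  0, 1, 2, 3, 3, 4, 5, 6, 6, 7, 7
  0, 1, 2, 3, 4, 5, 6, 7, 7, 8, 8
  0, 1, 2, 3, 4, 5, 6, 7, 7, 8, 9
  1, 2, 3, 4, 5, 6, 7, 8, 8, 9, 10
  1, 2, 3, 4, 5, 6, 7, 8, 9, 10, 11

hence w(1..11) = (3, 7, 2, 6, 4, 10, 8, 5, 11, 1, 9).

Fulton essential set (7 of the 21 Rothe cells):

[(2, 2, 0), (2, 6, 1), (4, 5, 2), (6, 9, 5), (7, 5, 3), (9, 1, 0), (9, 9, 7)]


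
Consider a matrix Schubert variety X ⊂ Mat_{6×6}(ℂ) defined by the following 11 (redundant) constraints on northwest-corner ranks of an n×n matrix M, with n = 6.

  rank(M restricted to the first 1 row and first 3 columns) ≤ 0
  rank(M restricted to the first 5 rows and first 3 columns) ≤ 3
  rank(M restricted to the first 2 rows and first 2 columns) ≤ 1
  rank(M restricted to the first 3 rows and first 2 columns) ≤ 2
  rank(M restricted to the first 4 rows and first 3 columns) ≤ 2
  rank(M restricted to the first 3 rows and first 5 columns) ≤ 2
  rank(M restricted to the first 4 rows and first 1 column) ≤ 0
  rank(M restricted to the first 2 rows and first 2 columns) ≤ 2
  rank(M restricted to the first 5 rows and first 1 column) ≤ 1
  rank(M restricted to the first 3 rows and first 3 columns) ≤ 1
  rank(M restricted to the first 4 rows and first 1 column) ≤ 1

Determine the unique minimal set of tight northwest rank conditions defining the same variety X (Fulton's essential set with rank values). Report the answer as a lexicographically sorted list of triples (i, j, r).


The tightest implied rank at each (i,j), from the 11 conditions:

  R[1]: 0, 0, 0, 1, 1, 1
  R[2]: 0, 1, 1, 2, 2, 2
  R[3]: 0, 1, 1, 2, 2, 3
  R[4]: 0, 1, 2, 3, 3, 4
  R[5]: 1, 2, 3, 4, 4, 5
  R[6]: 1, 2, 3, 4, 5, 6

giving w = (4, 2, 6, 3, 1, 5) via Δ²R.

Rothe diagram D(w) (8 cells), 4 SE-corners (essential conditions):

[(1, 3, 0), (3, 3, 1), (3, 5, 2), (4, 1, 0)]


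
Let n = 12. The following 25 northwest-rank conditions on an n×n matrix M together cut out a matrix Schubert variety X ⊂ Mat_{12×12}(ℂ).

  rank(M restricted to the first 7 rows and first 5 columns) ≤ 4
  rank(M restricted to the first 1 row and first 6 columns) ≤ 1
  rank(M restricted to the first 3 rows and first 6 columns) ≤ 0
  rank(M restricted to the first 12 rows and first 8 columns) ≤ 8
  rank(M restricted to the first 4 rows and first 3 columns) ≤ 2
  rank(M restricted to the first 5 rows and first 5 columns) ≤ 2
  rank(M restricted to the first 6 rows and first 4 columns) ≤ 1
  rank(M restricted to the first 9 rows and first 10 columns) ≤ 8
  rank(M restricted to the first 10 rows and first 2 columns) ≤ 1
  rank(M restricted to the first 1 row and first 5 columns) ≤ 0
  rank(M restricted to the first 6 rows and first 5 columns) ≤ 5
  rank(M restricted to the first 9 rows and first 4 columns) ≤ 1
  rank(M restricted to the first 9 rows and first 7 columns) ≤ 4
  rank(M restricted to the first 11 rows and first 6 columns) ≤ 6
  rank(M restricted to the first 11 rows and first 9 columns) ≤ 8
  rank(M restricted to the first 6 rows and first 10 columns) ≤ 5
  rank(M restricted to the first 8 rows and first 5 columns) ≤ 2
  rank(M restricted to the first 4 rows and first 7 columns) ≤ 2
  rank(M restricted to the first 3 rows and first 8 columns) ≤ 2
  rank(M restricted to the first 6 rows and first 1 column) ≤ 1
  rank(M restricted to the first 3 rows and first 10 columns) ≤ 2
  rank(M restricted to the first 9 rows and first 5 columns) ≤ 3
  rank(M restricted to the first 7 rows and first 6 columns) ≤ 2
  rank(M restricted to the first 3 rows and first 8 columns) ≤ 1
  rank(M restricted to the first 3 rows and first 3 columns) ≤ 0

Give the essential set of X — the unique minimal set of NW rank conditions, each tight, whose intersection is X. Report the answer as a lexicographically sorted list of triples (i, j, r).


Rank table r_w(12×12) implied by the 25 constraints:

  0  0  0  0  0  0  1  1  1  1  1  1
  0  0  0  0  0  0  1  1  2  2  2  2
  0  0  0  0  0  0  1  1  2  2  3  3
  1  1  1  1  1  1  2  2  3  3  4  4
  1  1  1  1  2  2  3  3  4  4  5  5
  1  1  1  1  2  2  3  4  5  5  6  6
  1  1  1  1  2  2  3  4  5  6  7  7
  1  1  1  1  2  3  4  5  6  7  8  8
  1  1  1  1  2  3  4  5  6  7  8  9
  1  1  2  2  3  4  5  6  7  8  9  10
  1  2  3  3  4  5  6  7  8  9  10  11
  1  2  3  4  5  6  7  8  9  10  11  12

so w = (7, 9, 11, 1, 5, 8, 10, 6, 12, 3, 2, 4).

ℓ(w)=39; the 6 essential cells (i,j,r):

[(3, 6, 0), (3, 8, 1), (3, 10, 2), (7, 6, 2), (9, 4, 1), (10, 2, 1)]


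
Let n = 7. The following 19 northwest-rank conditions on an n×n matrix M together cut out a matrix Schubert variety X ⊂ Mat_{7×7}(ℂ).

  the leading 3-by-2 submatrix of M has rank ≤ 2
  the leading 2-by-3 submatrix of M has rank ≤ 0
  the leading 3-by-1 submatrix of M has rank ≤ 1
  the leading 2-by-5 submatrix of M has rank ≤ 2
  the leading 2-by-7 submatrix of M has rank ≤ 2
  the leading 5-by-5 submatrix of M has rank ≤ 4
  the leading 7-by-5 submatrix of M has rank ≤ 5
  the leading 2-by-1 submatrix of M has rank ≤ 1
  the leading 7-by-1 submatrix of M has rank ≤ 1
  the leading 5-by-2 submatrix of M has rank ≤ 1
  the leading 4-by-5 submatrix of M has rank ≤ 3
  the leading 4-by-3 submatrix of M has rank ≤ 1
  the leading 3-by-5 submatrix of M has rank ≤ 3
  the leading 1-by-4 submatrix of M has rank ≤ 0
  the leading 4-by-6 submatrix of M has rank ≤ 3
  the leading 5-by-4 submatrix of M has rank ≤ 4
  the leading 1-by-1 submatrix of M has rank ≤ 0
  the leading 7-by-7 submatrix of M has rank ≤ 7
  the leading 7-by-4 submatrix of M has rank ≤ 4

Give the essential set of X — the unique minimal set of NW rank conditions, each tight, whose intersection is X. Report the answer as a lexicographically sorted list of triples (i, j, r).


Computing R[i][j] = min implied NW-rank bound (n=7, 19 conditions):

  row 1: 0  0  0  0  1  1  1
  row 2: 0  0  0  1  2  2  2
  row 3: 1  1  1  2  3  3  3
  row 4: 1  1  1  2  3  3  4
  row 5: 1  1  2  3  4  4  5
  row 6: 1  2  3  4  5  5  6
  row 7: 1  2  3  4  5  6  7

second differences of R give the permutation w = (5, 4, 1, 7, 3, 2, 6).

5 SE-corners of the 11-cell Rothe diagram give Ess(w):

[(1, 4, 0), (2, 3, 0), (4, 3, 1), (4, 6, 3), (5, 2, 1)]


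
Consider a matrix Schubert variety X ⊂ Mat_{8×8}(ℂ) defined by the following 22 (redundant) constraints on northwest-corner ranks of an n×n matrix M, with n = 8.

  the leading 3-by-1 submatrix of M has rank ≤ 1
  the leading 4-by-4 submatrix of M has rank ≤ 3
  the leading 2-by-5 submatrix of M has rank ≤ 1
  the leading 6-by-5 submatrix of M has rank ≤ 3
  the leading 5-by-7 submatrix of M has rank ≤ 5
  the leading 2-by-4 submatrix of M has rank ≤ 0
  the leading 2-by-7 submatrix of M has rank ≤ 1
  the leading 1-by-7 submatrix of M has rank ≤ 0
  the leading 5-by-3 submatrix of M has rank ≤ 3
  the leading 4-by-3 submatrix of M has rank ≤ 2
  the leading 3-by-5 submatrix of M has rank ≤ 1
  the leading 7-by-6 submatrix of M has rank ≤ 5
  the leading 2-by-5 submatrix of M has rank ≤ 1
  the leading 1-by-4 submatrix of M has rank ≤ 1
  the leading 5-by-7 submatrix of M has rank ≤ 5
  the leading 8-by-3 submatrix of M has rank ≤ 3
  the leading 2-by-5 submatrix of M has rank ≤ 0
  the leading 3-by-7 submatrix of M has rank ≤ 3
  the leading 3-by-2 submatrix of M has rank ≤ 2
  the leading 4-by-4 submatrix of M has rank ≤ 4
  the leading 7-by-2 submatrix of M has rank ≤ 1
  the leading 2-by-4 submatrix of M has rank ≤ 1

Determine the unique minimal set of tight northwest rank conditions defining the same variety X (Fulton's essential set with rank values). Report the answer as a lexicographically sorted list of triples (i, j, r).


Propagating the 22 rank bounds to every northwest block:

  0 | 0 | 0 | 0 | 0 | 0 | 0 | 1
  0 | 0 | 0 | 0 | 0 | 1 | 1 | 2
  1 | 1 | 1 | 1 | 1 | 2 | 2 | 3
  1 | 1 | 2 | 2 | 2 | 3 | 3 | 4
  1 | 1 | 2 | 3 | 3 | 4 | 4 | 5
  1 | 1 | 2 | 3 | 3 | 4 | 5 | 6
  1 | 1 | 2 | 3 | 4 | 5 | 6 | 7
  1 | 2 | 3 | 4 | 5 | 6 | 7 | 8

hence w(1..8) = (8, 6, 1, 3, 4, 7, 5, 2).

Rothe diagram D(w) (17 cells), 4 SE-corners (essential conditions):

[(1, 7, 0), (2, 5, 0), (6, 5, 3), (7, 2, 1)]


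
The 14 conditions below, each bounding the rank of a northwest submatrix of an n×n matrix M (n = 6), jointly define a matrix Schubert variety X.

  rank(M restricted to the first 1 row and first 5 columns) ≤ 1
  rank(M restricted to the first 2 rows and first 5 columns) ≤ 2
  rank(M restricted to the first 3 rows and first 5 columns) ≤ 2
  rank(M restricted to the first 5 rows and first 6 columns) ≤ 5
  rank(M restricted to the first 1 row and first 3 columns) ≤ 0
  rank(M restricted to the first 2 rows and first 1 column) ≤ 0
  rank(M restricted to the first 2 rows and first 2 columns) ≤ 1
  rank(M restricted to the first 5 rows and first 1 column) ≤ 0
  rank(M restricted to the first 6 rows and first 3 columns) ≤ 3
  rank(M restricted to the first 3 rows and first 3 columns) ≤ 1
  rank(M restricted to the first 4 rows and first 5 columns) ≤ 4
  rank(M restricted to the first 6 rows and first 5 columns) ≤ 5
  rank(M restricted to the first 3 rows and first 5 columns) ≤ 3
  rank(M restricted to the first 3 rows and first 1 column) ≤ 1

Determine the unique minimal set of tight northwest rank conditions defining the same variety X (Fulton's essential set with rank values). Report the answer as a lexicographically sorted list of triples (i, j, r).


The tightest implied rank at each (i,j), from the 14 conditions:

  0, 0, 0, 1, 1, 1
  0, 1, 1, 2, 2, 2
  0, 1, 1, 2, 2, 3
  0, 1, 2, 3, 3, 4
  0, 1, 2, 3, 4, 5
  1, 2, 3, 4, 5, 6

hence w(1..6) = (4, 2, 6, 3, 5, 1).

|D(w)|=9, |Ess(w)|=4:

[(1, 3, 0), (3, 3, 1), (3, 5, 2), (5, 1, 0)]


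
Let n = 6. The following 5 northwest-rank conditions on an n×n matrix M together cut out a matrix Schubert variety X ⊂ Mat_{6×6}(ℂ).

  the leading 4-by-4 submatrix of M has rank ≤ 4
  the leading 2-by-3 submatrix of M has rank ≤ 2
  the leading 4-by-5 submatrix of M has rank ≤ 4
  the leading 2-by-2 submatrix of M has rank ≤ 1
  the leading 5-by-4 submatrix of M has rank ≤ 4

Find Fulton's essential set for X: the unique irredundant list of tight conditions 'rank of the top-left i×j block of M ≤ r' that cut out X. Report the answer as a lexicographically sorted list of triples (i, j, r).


Propagating the 5 rank bounds to every northwest block:

  i=1: 1 1 1 1 1 1
  i=2: 1 1 2 2 2 2
  i=3: 1 2 3 3 3 3
  i=4: 1 2 3 4 4 4
  i=5: 1 2 3 4 5 5
  i=6: 1 2 3 4 5 6

second differences of R give the permutation w = (1, 3, 2, 4, 5, 6).

|D(w)|=1, |Ess(w)|=1:

[(2, 2, 1)]


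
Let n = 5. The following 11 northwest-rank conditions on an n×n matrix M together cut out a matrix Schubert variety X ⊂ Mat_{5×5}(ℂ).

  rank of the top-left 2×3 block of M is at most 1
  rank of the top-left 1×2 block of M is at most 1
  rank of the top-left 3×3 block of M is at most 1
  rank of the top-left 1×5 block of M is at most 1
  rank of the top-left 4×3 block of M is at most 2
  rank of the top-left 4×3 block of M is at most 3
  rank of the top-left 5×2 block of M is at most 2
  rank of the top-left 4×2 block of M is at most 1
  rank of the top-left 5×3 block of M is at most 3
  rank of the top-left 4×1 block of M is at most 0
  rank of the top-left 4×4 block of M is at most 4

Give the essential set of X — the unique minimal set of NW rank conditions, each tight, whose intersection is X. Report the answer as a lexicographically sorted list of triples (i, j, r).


Recovering R(i,j) via the rank-extension bound from the 11 conditions:

  R[1]: 0, 1, 1, 1, 1
  R[2]: 0, 1, 1, 2, 2
  R[3]: 0, 1, 1, 2, 3
  R[4]: 0, 1, 2, 3, 4
  R[5]: 1, 2, 3, 4, 5

so w = (2, 4, 5, 3, 1).

|D(w)|=6, |Ess(w)|=2:

[(3, 3, 1), (4, 1, 0)]


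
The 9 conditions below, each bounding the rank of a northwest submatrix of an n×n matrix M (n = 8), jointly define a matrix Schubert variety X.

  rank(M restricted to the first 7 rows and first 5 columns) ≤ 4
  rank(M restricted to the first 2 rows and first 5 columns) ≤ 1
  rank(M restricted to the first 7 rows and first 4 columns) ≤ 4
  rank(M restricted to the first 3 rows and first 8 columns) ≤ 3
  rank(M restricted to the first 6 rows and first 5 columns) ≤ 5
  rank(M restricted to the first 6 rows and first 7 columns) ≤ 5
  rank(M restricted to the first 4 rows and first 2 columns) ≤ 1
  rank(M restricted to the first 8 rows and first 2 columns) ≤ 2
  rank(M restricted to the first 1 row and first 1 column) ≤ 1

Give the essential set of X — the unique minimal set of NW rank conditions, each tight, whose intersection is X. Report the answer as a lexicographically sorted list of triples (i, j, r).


Computing R[i][j] = min implied NW-rank bound (n=8, 9 conditions):

  R[1]: 1, 1, 1, 1, 1, 1, 1, 1
  R[2]: 1, 1, 1, 1, 1, 2, 2, 2
  R[3]: 1, 1, 2, 2, 2, 3, 3, 3
  R[4]: 1, 1, 2, 3, 3, 4, 4, 4
  R[5]: 1, 2, 3, 4, 4, 5, 5, 5
  R[6]: 1, 2, 3, 4, 4, 5, 5, 6
  R[7]: 1, 2, 3, 4, 4, 5, 6, 7
  R[8]: 1, 2, 3, 4, 5, 6, 7, 8

reading off 1-entries of Δ²R: w = (1, 6, 3, 4, 2, 8, 7, 5).

ℓ(w)=9; the 4 essential cells (i,j,r):

[(2, 5, 1), (4, 2, 1), (6, 7, 5), (7, 5, 4)]


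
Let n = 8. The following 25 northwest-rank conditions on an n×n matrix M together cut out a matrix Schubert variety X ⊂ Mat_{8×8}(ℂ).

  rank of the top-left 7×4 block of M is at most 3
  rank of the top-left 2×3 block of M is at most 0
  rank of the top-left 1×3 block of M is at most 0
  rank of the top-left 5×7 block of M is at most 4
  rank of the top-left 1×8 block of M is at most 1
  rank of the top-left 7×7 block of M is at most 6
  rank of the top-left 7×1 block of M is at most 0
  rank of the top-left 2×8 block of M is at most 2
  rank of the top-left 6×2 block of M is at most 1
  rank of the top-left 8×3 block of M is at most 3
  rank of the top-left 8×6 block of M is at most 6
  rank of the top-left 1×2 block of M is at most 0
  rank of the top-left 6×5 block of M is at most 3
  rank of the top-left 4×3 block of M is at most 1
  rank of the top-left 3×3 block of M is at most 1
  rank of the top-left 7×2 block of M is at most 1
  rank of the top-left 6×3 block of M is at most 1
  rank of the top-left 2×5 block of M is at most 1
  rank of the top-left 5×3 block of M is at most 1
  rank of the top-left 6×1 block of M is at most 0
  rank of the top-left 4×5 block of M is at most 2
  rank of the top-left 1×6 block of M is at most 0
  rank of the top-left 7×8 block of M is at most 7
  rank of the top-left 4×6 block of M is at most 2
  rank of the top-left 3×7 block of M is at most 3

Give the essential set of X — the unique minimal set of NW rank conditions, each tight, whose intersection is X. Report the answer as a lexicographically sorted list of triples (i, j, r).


Rank table r_w(8×8) implied by the 25 constraints:

  0 0 0 0 0 0 1 1
  0 0 0 1 1 1 2 2
  0 1 1 2 2 2 3 3
  0 1 1 2 2 2 3 4
  0 1 1 2 3 3 4 5
  0 1 1 2 3 4 5 6
  0 1 2 3 4 5 6 7
  1 2 3 4 5 6 7 8

giving w = (7, 4, 2, 8, 5, 6, 3, 1) via Δ²R.

|D(w)|=19, |Ess(w)|=5:

[(1, 6, 0), (2, 3, 0), (4, 6, 2), (6, 3, 1), (7, 1, 0)]


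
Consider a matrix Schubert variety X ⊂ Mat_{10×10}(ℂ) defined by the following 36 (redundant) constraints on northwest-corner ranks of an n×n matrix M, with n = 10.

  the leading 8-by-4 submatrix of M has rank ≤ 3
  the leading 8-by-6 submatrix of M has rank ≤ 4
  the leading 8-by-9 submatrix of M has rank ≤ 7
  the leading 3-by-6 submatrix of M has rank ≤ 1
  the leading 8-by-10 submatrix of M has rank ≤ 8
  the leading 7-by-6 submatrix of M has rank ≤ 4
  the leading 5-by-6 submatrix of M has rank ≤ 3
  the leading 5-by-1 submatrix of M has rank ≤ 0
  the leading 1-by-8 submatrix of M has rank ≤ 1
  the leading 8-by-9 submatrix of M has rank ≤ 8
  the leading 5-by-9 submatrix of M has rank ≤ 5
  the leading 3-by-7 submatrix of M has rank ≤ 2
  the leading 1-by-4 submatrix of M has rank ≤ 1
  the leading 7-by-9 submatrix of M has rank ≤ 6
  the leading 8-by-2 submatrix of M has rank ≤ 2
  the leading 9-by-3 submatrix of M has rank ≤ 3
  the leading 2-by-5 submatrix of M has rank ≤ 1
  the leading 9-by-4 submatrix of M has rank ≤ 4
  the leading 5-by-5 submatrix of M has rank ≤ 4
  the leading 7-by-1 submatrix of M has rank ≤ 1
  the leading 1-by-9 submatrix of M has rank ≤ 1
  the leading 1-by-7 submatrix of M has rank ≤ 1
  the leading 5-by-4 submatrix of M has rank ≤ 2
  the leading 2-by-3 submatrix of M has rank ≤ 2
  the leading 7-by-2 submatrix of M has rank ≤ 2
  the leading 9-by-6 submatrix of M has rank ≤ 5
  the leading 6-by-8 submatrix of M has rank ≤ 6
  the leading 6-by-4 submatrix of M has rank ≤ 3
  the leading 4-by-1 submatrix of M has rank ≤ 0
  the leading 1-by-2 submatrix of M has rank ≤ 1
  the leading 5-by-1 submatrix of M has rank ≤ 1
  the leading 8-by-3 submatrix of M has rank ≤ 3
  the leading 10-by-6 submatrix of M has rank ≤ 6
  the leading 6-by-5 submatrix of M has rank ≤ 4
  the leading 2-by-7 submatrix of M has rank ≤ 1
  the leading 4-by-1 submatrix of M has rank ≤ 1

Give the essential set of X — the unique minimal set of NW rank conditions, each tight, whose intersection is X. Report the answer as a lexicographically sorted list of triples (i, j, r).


The tightest implied rank at each (i,j), from the 36 conditions:

  0, 1, 1, 1, 1, 1, 1, 1, 1, 1
  0, 1, 1, 1, 1, 1, 1, 2, 2, 2
  0, 1, 1, 1, 1, 1, 2, 3, 3, 3
  0, 1, 2, 2, 2, 2, 3, 4, 4, 4
  0, 1, 2, 2, 3, 3, 4, 5, 5, 5
  1, 2, 3, 3, 4, 4, 5, 6, 6, 6
  1, 2, 3, 3, 4, 4, 5, 6, 6, 7
  1, 2, 3, 3, 4, 4, 5, 6, 7, 8
  1, 2, 3, 4, 5, 5, 6, 7, 8, 9
  1, 2, 3, 4, 5, 6, 7, 8, 9, 10

hence w(1..10) = (2, 8, 7, 3, 5, 1, 10, 9, 4, 6).

Rothe diagram D(w) (20 cells), 7 SE-corners (essential conditions):

[(2, 7, 1), (3, 6, 1), (5, 1, 0), (5, 4, 2), (7, 9, 6), (8, 4, 3), (8, 6, 4)]


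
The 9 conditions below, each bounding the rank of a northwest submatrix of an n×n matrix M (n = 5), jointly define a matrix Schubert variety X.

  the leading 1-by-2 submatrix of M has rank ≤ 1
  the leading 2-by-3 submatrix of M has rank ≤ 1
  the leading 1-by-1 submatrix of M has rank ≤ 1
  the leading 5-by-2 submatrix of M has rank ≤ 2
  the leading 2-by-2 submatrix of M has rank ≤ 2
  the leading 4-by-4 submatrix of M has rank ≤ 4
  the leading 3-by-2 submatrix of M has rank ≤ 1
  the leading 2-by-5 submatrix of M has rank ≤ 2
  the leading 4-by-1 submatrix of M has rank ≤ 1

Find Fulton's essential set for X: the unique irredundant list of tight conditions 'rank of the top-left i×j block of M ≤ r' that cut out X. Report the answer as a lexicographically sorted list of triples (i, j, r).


Recovering R(i,j) via the rank-extension bound from the 9 conditions:

  R[1]: 1 1 1 1 1
  R[2]: 1 1 1 2 2
  R[3]: 1 1 2 3 3
  R[4]: 1 2 3 4 4
  R[5]: 1 2 3 4 5

hence w(1..5) = (1, 4, 3, 2, 5).

|D(w)|=3, |Ess(w)|=2:

[(2, 3, 1), (3, 2, 1)]


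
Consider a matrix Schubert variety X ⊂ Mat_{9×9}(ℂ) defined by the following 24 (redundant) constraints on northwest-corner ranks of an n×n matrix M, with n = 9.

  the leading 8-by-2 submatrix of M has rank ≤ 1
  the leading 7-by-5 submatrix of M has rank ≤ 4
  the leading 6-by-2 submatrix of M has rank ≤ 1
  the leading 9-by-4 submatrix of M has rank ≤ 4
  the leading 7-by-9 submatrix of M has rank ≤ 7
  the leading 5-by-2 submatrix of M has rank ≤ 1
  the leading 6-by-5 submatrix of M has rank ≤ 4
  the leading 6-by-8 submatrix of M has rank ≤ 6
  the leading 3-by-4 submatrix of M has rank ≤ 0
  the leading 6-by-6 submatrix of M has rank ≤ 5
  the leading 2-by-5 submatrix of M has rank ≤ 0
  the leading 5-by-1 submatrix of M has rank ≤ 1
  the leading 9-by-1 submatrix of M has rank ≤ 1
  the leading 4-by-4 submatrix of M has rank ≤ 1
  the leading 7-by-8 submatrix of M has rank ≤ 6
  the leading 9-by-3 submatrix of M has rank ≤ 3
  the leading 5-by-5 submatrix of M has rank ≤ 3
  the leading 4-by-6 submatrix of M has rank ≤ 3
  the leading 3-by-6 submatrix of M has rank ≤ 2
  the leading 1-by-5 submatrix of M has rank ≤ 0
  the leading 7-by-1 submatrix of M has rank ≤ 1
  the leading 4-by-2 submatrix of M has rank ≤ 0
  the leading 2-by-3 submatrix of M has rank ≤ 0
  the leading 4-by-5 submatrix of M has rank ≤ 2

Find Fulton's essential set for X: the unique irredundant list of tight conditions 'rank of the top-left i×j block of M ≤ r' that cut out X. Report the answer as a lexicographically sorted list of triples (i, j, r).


The tightest implied rank at each (i,j), from the 24 conditions:

  i=1: 0 0 0 0 0 1 1 1 1
  i=2: 0 0 0 0 0 1 2 2 2
  i=3: 0 0 0 0 1 2 3 3 3
  i=4: 0 0 1 1 2 3 4 4 4
  i=5: 1 1 2 2 3 4 5 5 5
  i=6: 1 1 2 3 4 5 6 6 6
  i=7: 1 1 2 3 4 5 6 6 7
  i=8: 1 1 2 3 4 5 6 7 8
  i=9: 1 2 3 4 5 6 7 8 9

giving w = (6, 7, 5, 3, 1, 4, 9, 8, 2) via Δ²R.

ℓ(w)=20; the 5 essential cells (i,j,r):

[(2, 5, 0), (3, 4, 0), (4, 2, 0), (7, 8, 6), (8, 2, 1)]
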